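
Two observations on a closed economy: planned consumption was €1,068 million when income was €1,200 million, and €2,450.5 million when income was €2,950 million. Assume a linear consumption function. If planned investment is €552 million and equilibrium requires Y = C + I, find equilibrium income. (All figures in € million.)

Y = 3200

MPC = (2450.5 − 1068)/(2950 − 1200) = 1382.5/1750 = 0.79
a = 1068 − 0.79(1200) = 120
Equilibrium: Y = 120 + 0.79Y + 552
0.21Y = 672, so Y = 672/0.21 = 3200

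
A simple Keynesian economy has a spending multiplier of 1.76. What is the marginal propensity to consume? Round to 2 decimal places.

k = 1/(1 − MPC), so 1 − MPC = 1/k = 1/1.76 = 0.5682
MPC = 1 − 0.5682 = 0.43

MPC = 0.43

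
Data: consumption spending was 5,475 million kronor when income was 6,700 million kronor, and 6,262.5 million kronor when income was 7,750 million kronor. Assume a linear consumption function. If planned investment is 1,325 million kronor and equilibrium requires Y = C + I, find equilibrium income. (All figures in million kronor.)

Y = 7100

MPC = (6262.5 − 5475)/(7750 − 6700) = 787.5/1050 = 0.75
a = 5475 − 0.75(6700) = 450
Equilibrium: Y = 450 + 0.75Y + 1325
0.25Y = 1775, so Y = 1775/0.25 = 7100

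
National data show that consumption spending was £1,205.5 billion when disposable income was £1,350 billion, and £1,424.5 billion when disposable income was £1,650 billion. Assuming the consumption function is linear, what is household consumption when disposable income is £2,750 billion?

C = 2227.5

MPC = (1424.5 − 1205.5)/(1650 − 1350) = 219/300 = 0.73
a = 1205.5 − 0.73(1350) = 1205.5 − 985.5 = 220
C = 220 + 0.73(2750) = 220 + 2007.5 = 2227.5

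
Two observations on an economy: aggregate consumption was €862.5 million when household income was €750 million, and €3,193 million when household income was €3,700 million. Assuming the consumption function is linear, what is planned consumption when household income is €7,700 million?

MPC = (3193 − 862.5)/(3700 − 750) = 2330.5/2950 = 0.79
a = 862.5 − 0.79(750) = 862.5 − 592.5 = 270
C = 270 + 0.79(7700) = 270 + 6083 = 6353

C = 6353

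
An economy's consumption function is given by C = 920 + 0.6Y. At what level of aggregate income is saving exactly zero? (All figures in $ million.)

Y = 2300

At break-even, C = Y: 920 + 0.6Y = Y
0.4Y = 920, so Y = 920/0.4 = 2300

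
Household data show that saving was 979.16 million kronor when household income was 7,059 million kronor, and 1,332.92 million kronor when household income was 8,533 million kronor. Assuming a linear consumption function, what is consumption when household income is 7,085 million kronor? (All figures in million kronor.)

C = 6099.6

MPS = ΔS/ΔY = (1332.92 − 979.16)/(8533 − 7059) = 353.76/1474 = 0.24
MPC = 1 − MPS = 0.76
Autonomous saving = 979.16 − 0.24(7059) = -715, so a = 715
C = 715 + 0.76(7085) = 715 + 5384.6 = 6099.6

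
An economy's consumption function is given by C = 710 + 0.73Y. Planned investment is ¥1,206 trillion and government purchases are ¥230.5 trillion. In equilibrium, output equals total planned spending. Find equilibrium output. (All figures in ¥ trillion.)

Y = C + I + G = 710 + 0.73Y + 1206 + 230.5
Y − 0.73Y = 2146.5
0.27Y = 2146.5, so Y = 2146.5/0.27 = 7950

Y = 7950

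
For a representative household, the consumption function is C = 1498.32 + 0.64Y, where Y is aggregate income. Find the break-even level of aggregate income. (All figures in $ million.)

Y = 4162

At break-even, C = Y: 1498.32 + 0.64Y = Y
0.36Y = 1498.32, so Y = 1498.32/0.36 = 4162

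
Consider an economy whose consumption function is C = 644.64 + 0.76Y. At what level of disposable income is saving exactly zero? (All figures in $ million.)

At break-even, C = Y: 644.64 + 0.76Y = Y
0.24Y = 644.64, so Y = 644.64/0.24 = 2686

Y = 2686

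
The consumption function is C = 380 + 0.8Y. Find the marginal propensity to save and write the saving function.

MPS = 1 − MPC = 1 − 0.8 = 0.2
S = Y − C = -380 + 0.2Y

MPS = 0.2; S = -380 + 0.2Y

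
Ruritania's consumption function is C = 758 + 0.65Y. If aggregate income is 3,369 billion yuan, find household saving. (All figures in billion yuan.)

C = 758 + 0.65(3369) = 758 + 2189.85 = 2947.85
S = Y − C = 3369 − 2947.85 = 421.15

S = 421.15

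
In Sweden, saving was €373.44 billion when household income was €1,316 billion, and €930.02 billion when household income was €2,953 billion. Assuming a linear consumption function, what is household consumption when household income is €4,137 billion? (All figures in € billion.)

MPS = ΔS/ΔY = (930.02 − 373.44)/(2953 − 1316) = 556.58/1637 = 0.34
MPC = 1 − MPS = 0.66
Autonomous saving = 373.44 − 0.34(1316) = -74, so a = 74
C = 74 + 0.66(4137) = 74 + 2730.42 = 2804.42

C = 2804.42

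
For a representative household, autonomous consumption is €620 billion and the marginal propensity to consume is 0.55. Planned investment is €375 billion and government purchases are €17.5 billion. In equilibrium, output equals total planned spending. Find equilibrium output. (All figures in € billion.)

Y = C + I + G = 620 + 0.55Y + 375 + 17.5
Y − 0.55Y = 1012.5
0.45Y = 1012.5, so Y = 1012.5/0.45 = 2250

Y = 2250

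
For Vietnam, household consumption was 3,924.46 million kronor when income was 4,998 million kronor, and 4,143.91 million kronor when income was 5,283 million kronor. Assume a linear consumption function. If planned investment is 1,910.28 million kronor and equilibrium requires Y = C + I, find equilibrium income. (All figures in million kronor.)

Y = 8636

MPC = (4143.91 − 3924.46)/(5283 − 4998) = 219.45/285 = 0.77
a = 3924.46 − 0.77(4998) = 76
Equilibrium: Y = 76 + 0.77Y + 1910.28
0.23Y = 1986.28, so Y = 1986.28/0.23 = 8636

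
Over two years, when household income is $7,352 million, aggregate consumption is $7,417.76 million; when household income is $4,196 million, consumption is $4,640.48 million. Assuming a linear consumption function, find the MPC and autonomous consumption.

MPC = ΔC/ΔY = (7417.76 − 4640.48)/(7352 − 4196) = 2777.28/3156 = 0.88
a = C − MPC·Y = 4640.48 − 0.88(4196) = 4640.48 − 3692.48 = 948

MPC = 0.88; a = 948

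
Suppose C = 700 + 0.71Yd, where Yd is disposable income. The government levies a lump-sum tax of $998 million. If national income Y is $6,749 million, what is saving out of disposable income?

Yd = Y − T = 6749 − 998 = 5751
C = 700 + 0.71(5751) = 700 + 4083.21 = 4783.21
S = Yd − C = 5751 − 4783.21 = 967.79

S = 967.79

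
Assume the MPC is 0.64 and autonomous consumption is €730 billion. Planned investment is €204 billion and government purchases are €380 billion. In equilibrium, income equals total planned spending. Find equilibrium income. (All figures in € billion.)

Y = C + I + G = 730 + 0.64Y + 204 + 380
Y − 0.64Y = 1314
0.36Y = 1314, so Y = 1314/0.36 = 3650

Y = 3650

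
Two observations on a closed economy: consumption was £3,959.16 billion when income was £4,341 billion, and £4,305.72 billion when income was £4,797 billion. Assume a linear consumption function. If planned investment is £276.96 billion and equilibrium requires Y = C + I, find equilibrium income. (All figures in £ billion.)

MPC = (4305.72 − 3959.16)/(4797 − 4341) = 346.56/456 = 0.76
a = 3959.16 − 0.76(4341) = 660
Equilibrium: Y = 660 + 0.76Y + 276.96
0.24Y = 936.96, so Y = 936.96/0.24 = 3904

Y = 3904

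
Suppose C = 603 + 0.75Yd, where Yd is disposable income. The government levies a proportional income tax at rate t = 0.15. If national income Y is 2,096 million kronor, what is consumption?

Yd = (1 − 0.15)(2096) = 0.85(2096) = 1781.6
C = 603 + 0.75(1781.6) = 603 + 1336.2 = 1939.2

C = 1939.2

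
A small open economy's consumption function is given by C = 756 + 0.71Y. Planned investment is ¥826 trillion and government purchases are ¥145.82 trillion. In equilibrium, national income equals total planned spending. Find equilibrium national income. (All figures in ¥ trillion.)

Y = C + I + G = 756 + 0.71Y + 826 + 145.82
Y − 0.71Y = 1727.82
0.29Y = 1727.82, so Y = 1727.82/0.29 = 5958

Y = 5958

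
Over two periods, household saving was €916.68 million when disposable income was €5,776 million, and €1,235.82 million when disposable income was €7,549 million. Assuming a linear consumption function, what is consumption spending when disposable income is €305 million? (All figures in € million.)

C = 373.1

MPS = ΔS/ΔY = (1235.82 − 916.68)/(7549 − 5776) = 319.14/1773 = 0.18
MPC = 1 − MPS = 0.82
Autonomous saving = 916.68 − 0.18(5776) = -123, so a = 123
C = 123 + 0.82(305) = 123 + 250.1 = 373.1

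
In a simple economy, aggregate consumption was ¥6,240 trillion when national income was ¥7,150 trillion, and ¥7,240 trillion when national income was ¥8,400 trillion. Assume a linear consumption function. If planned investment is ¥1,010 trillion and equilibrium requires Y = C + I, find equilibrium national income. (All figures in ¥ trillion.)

MPC = (7240 − 6240)/(8400 − 7150) = 1000/1250 = 0.8
a = 6240 − 0.8(7150) = 520
Equilibrium: Y = 520 + 0.8Y + 1010
0.2Y = 1530, so Y = 1530/0.2 = 7650

Y = 7650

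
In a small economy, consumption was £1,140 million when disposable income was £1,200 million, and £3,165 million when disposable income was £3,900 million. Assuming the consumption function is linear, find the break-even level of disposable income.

Y = 960

MPC = (3165 − 1140)/(3900 − 1200) = 2025/2700 = 0.75
a = 1140 − 0.75(1200) = 1140 − 900 = 240
Break-even: Y = a/(1−MPC) = 240/0.25 = 960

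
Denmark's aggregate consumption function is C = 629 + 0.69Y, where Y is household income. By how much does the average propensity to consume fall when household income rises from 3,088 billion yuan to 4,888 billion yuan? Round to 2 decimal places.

ΔAPC = 0.08

At Y = 3088: C = 629 + 0.69(3088) = 2759.72, APC = 2759.72/3088 = 0.894
At Y = 4888: C = 4001.72, APC = 4001.72/4888 = 0.819
Fall in APC = 0.894 − 0.819 = 0.075 ≈ 0.08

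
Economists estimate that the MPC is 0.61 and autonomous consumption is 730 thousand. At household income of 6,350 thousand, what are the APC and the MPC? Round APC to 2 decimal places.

MPC = 0.61 (the slope of the consumption function)
C = 730 + 0.61(6350) = 4603.5, so APC = 4603.5/6350 = 0.72

APC = 0.72; MPC = 0.61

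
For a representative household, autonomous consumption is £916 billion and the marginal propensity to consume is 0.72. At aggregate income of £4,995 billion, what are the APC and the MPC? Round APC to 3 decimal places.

MPC = 0.72 (the slope of the consumption function)
C = 916 + 0.72(4995) = 4512.4, so APC = 4512.4/4995 = 0.903

APC = 0.903; MPC = 0.72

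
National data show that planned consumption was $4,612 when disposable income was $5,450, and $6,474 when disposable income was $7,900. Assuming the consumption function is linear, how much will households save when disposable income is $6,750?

S = 1150

MPC = (6474 − 4612)/(7900 − 5450) = 1862/2450 = 0.76
a = 4612 − 0.76(5450) = 4612 − 4142 = 470
C = 470 + 0.76(6750) = 5600
S = 6750 − 5600 = 1150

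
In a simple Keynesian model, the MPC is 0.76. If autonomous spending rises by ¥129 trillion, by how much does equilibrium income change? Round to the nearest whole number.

ΔY ≈ 538

The multiplier is 1/(1 − MPC) = 1/0.24.
ΔY = 129/0.24 = 537.50 ≈ 538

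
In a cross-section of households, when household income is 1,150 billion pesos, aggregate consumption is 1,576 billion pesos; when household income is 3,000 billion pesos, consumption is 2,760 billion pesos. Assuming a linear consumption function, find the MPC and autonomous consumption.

MPC = ΔC/ΔY = (2760 − 1576)/(3000 − 1150) = 1184/1850 = 0.64
a = C − MPC·Y = 1576 − 0.64(1150) = 1576 − 736 = 840

MPC = 0.64; a = 840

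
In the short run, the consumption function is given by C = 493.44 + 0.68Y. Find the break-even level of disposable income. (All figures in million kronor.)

Y = 1542

At break-even, C = Y: 493.44 + 0.68Y = Y
0.32Y = 493.44, so Y = 493.44/0.32 = 1542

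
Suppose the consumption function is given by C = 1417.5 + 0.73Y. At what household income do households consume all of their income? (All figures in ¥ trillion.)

At break-even, C = Y: 1417.5 + 0.73Y = Y
0.27Y = 1417.5, so Y = 1417.5/0.27 = 5250

Y = 5250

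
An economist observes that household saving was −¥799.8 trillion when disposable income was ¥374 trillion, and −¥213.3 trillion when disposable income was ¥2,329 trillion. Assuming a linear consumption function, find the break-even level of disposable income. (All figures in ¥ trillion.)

MPS = ΔS/ΔY = (-213.3 − (-799.8))/(2329 − 374) = 586.5/1955 = 0.3
MPC = 1 − MPS = 0.7
From S(374) = -799.8: −a + 0.3(374) = -799.8, so a = 112.2 − (-799.8) = 912
Break-even (S = 0): Y = a/MPS = 912/0.3 = 3040

Y = 3040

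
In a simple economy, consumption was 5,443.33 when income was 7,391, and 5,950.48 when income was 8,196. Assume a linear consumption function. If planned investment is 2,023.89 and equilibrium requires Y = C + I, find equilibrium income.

Y = 7597

MPC = (5950.48 − 5443.33)/(8196 − 7391) = 507.15/805 = 0.63
a = 5443.33 − 0.63(7391) = 787
Equilibrium: Y = 787 + 0.63Y + 2023.89
0.37Y = 2810.89, so Y = 2810.89/0.37 = 7597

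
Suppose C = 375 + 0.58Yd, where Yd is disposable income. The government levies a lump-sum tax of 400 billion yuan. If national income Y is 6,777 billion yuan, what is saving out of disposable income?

S = 2303.34

Yd = Y − T = 6777 − 400 = 6377
C = 375 + 0.58(6377) = 375 + 3698.66 = 4073.66
S = Yd − C = 6377 − 4073.66 = 2303.34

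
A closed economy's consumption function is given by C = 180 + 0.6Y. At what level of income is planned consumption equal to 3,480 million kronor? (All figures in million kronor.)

Y = 5500

180 + 0.6Y = 3480
0.6Y = 3300, so Y = 3300/0.6 = 5500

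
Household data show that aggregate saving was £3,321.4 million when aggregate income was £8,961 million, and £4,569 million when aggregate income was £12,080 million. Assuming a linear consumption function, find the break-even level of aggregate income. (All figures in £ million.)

Y = 657.5

MPS = ΔS/ΔY = (4569 − 3321.4)/(12080 − 8961) = 1247.6/3119 = 0.4
MPC = 1 − MPS = 0.6
From S(8961) = 3321.4: −a + 0.4(8961) = 3321.4, so a = 3584.4 − 3321.4 = 263
Break-even (S = 0): Y = a/MPS = 263/0.4 = 657.5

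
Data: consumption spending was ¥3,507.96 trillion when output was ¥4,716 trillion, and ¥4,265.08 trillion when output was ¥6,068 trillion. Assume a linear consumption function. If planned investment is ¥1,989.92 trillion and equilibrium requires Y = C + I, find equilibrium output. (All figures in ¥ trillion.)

MPC = (4265.08 − 3507.96)/(6068 − 4716) = 757.12/1352 = 0.56
a = 3507.96 − 0.56(4716) = 867
Equilibrium: Y = 867 + 0.56Y + 1989.92
0.44Y = 2856.92, so Y = 2856.92/0.44 = 6493

Y = 6493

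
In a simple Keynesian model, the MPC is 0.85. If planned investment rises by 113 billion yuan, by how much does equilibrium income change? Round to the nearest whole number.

ΔY ≈ 753

The multiplier is 1/(1 − MPC) = 1/0.15.
ΔY = 113/0.15 = 753.33 ≈ 753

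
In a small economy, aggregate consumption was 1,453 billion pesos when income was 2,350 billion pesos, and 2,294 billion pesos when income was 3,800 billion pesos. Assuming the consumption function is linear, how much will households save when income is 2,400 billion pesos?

S = 918

MPC = (2294 − 1453)/(3800 − 2350) = 841/1450 = 0.58
a = 1453 − 0.58(2350) = 1453 − 1363 = 90
C = 90 + 0.58(2400) = 1482
S = 2400 − 1482 = 918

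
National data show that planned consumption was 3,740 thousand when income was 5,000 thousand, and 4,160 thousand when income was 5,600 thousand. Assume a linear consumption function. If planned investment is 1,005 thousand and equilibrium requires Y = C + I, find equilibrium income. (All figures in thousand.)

Y = 4150

MPC = (4160 − 3740)/(5600 − 5000) = 420/600 = 0.7
a = 3740 − 0.7(5000) = 240
Equilibrium: Y = 240 + 0.7Y + 1005
0.3Y = 1245, so Y = 1245/0.3 = 4150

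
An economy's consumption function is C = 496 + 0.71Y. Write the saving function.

S = Y − C = Y − (496 + 0.71Y) = -496 + (1 − 0.71)Y

S = -496 + 0.29Y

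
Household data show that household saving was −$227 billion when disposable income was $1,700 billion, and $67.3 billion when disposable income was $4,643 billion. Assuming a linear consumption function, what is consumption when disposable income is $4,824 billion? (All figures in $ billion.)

MPS = ΔS/ΔY = (67.3 − (-227))/(4643 − 1700) = 294.3/2943 = 0.1
MPC = 1 − MPS = 0.9
Autonomous saving = -227 − 0.1(1700) = -397, so a = 397
C = 397 + 0.9(4824) = 397 + 4341.6 = 4738.6

C = 4738.6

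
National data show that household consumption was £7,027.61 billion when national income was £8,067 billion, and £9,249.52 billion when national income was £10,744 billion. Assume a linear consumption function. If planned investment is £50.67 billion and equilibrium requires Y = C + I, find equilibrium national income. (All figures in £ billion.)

Y = 2251

MPC = (9249.52 − 7027.61)/(10744 − 8067) = 2221.91/2677 = 0.83
a = 7027.61 − 0.83(8067) = 332
Equilibrium: Y = 332 + 0.83Y + 50.67
0.17Y = 382.67, so Y = 382.67/0.17 = 2251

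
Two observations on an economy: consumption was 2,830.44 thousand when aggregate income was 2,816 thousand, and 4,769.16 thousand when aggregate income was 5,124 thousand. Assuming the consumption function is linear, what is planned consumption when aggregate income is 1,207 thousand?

MPC = (4769.16 − 2830.44)/(5124 − 2816) = 1938.72/2308 = 0.84
a = 2830.44 − 0.84(2816) = 2830.44 − 2365.44 = 465
C = 465 + 0.84(1207) = 465 + 1013.88 = 1478.88

C = 1478.88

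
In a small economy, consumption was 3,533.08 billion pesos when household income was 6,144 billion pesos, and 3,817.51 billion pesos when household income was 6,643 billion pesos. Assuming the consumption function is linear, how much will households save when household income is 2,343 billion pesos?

MPC = (3817.51 − 3533.08)/(6643 − 6144) = 284.43/499 = 0.57
a = 3533.08 − 0.57(6144) = 3533.08 − 3502.08 = 31
C = 31 + 0.57(2343) = 1366.51
S = 2343 − 1366.51 = 976.49

S = 976.49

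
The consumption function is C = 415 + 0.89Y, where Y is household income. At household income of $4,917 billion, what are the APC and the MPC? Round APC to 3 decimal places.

APC = 0.974; MPC = 0.89

MPC = 0.89 (the slope of the consumption function)
C = 415 + 0.89(4917) = 4791.13, so APC = 4791.13/4917 = 0.974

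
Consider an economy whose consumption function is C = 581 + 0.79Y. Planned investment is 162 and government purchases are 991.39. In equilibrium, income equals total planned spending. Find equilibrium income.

Y = 8259

Y = C + I + G = 581 + 0.79Y + 162 + 991.39
Y − 0.79Y = 1734.39
0.21Y = 1734.39, so Y = 1734.39/0.21 = 8259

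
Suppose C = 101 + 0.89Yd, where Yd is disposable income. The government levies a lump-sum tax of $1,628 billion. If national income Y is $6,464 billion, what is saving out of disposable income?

S = 430.96

Yd = Y − T = 6464 − 1628 = 4836
C = 101 + 0.89(4836) = 101 + 4304.04 = 4405.04
S = Yd − C = 4836 − 4405.04 = 430.96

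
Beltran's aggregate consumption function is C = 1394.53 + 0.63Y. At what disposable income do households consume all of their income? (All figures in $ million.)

At break-even, C = Y: 1394.53 + 0.63Y = Y
0.37Y = 1394.53, so Y = 1394.53/0.37 = 3769

Y = 3769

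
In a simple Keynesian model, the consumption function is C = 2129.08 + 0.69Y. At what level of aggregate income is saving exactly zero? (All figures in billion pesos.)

Y = 6868

At break-even, C = Y: 2129.08 + 0.69Y = Y
0.31Y = 2129.08, so Y = 2129.08/0.31 = 6868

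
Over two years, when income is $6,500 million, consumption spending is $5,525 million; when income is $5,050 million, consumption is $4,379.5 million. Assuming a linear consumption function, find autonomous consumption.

a = 390

MPC = ΔC/ΔY = (5525 − 4379.5)/(6500 − 5050) = 1145.5/1450 = 0.79
a = C − MPC·Y = 4379.5 − 0.79(5050) = 4379.5 − 3989.5 = 390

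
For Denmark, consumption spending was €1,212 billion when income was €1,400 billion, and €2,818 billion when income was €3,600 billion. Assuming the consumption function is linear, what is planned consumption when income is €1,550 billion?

C = 1321.5

MPC = (2818 − 1212)/(3600 − 1400) = 1606/2200 = 0.73
a = 1212 − 0.73(1400) = 1212 − 1022 = 190
C = 190 + 0.73(1550) = 190 + 1131.5 = 1321.5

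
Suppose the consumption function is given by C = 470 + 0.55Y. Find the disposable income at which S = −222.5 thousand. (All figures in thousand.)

S = Y − C = -470 + 0.45Y
-470 + 0.45Y = -222.5, so 0.45Y = 247.5 and Y = 550

Y = 550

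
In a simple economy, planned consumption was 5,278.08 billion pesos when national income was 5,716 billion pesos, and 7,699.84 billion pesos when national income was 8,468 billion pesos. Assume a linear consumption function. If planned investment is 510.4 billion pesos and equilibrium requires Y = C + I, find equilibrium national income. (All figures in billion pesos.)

MPC = (7699.84 − 5278.08)/(8468 − 5716) = 2421.76/2752 = 0.88
a = 5278.08 − 0.88(5716) = 248
Equilibrium: Y = 248 + 0.88Y + 510.4
0.12Y = 758.4, so Y = 758.4/0.12 = 6320

Y = 6320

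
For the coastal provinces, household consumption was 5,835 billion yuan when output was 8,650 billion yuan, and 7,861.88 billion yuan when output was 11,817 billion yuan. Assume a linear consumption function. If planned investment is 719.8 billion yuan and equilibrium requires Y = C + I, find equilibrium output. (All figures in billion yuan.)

MPC = (7861.88 − 5835)/(11817 − 8650) = 2026.88/3167 = 0.64
a = 5835 − 0.64(8650) = 299
Equilibrium: Y = 299 + 0.64Y + 719.8
0.36Y = 1018.8, so Y = 1018.8/0.36 = 2830

Y = 2830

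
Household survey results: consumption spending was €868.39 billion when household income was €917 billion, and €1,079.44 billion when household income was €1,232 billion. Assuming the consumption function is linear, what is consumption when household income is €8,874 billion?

MPC = (1079.44 − 868.39)/(1232 − 917) = 211.05/315 = 0.67
a = 868.39 − 0.67(917) = 868.39 − 614.39 = 254
C = 254 + 0.67(8874) = 254 + 5945.58 = 6199.58

C = 6199.58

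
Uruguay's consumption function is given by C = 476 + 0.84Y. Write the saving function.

S = -476 + 0.16Y

S = Y − C = Y − (476 + 0.84Y) = -476 + (1 − 0.84)Y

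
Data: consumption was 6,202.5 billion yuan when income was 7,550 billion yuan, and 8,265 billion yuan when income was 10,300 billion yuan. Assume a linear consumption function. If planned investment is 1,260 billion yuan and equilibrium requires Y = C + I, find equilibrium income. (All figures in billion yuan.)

MPC = (8265 − 6202.5)/(10300 − 7550) = 2062.5/2750 = 0.75
a = 6202.5 − 0.75(7550) = 540
Equilibrium: Y = 540 + 0.75Y + 1260
0.25Y = 1800, so Y = 1800/0.25 = 7200

Y = 7200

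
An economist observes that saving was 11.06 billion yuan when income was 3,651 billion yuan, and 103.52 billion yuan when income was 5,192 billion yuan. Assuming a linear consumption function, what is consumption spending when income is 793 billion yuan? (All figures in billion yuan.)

MPS = ΔS/ΔY = (103.52 − 11.06)/(5192 − 3651) = 92.46/1541 = 0.06
MPC = 1 − MPS = 0.94
Autonomous saving = 11.06 − 0.06(3651) = -208, so a = 208
C = 208 + 0.94(793) = 208 + 745.42 = 953.42

C = 953.42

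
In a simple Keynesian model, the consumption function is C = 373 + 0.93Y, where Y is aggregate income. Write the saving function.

S = -373 + 0.07Y

S = Y − C = Y − (373 + 0.93Y) = -373 + (1 − 0.93)Y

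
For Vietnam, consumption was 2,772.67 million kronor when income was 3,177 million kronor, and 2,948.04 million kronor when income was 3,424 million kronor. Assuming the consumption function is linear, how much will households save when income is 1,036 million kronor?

MPC = (2948.04 − 2772.67)/(3424 − 3177) = 175.37/247 = 0.71
a = 2772.67 − 0.71(3177) = 2772.67 − 2255.67 = 517
C = 517 + 0.71(1036) = 1252.56
S = 1036 − 1252.56 = -216.56

S = -216.56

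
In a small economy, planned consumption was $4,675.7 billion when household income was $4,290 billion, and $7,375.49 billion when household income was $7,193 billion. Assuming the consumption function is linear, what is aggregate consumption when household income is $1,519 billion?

MPC = (7375.49 − 4675.7)/(7193 − 4290) = 2699.79/2903 = 0.93
a = 4675.7 − 0.93(4290) = 4675.7 − 3989.7 = 686
C = 686 + 0.93(1519) = 686 + 1412.67 = 2098.67

C = 2098.67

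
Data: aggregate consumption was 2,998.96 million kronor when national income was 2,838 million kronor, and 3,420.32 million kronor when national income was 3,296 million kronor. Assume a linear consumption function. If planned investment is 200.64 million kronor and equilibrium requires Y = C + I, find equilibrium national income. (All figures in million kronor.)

Y = 7358

MPC = (3420.32 − 2998.96)/(3296 − 2838) = 421.36/458 = 0.92
a = 2998.96 − 0.92(2838) = 388
Equilibrium: Y = 388 + 0.92Y + 200.64
0.08Y = 588.64, so Y = 588.64/0.08 = 7358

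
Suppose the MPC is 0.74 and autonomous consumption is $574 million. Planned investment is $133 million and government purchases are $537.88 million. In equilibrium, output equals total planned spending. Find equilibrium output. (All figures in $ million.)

Y = 4788

Y = C + I + G = 574 + 0.74Y + 133 + 537.88
Y − 0.74Y = 1244.88
0.26Y = 1244.88, so Y = 1244.88/0.26 = 4788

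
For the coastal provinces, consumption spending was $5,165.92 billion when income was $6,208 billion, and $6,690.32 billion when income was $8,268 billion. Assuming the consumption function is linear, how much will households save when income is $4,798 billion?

MPC = (6690.32 − 5165.92)/(8268 − 6208) = 1524.4/2060 = 0.74
a = 5165.92 − 0.74(6208) = 5165.92 − 4593.92 = 572
C = 572 + 0.74(4798) = 4122.52
S = 4798 − 4122.52 = 675.48

S = 675.48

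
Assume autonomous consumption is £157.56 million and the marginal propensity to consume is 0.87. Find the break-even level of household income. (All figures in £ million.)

At break-even, C = Y: 157.56 + 0.87Y = Y
0.13Y = 157.56, so Y = 157.56/0.13 = 1212

Y = 1212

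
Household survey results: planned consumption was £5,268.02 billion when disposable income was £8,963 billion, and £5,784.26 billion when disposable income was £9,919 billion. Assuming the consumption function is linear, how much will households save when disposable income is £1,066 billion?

MPC = (5784.26 − 5268.02)/(9919 − 8963) = 516.24/956 = 0.54
a = 5268.02 − 0.54(8963) = 5268.02 − 4840.02 = 428
C = 428 + 0.54(1066) = 1003.64
S = 1066 − 1003.64 = 62.36

S = 62.36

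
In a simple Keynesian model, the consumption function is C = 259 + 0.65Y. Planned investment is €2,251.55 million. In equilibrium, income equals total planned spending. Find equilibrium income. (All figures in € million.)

Y = 7173

Y = C + I = 259 + 0.65Y + 2251.55
Y − 0.65Y = 2510.55
0.35Y = 2510.55, so Y = 2510.55/0.35 = 7173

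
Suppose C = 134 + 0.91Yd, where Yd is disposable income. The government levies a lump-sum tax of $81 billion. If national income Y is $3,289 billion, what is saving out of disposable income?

S = 154.72

Yd = Y − T = 3289 − 81 = 3208
C = 134 + 0.91(3208) = 134 + 2919.28 = 3053.28
S = Yd − C = 3208 − 3053.28 = 154.72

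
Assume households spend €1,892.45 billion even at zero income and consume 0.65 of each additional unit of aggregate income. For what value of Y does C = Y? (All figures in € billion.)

At break-even, C = Y: 1892.45 + 0.65Y = Y
0.35Y = 1892.45, so Y = 1892.45/0.35 = 5407

Y = 5407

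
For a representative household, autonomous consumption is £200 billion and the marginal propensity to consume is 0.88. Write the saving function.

S = -200 + 0.12Y

S = Y − C = Y − (200 + 0.88Y) = -200 + (1 − 0.88)Y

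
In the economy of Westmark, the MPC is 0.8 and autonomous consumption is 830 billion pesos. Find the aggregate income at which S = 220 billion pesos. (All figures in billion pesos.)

S = Y − C = -830 + 0.2Y
-830 + 0.2Y = 220, so 0.2Y = 1050 and Y = 5250

Y = 5250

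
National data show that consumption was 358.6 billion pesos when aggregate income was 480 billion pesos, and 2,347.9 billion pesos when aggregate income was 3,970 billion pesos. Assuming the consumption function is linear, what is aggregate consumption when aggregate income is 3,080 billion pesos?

C = 1840.6

MPC = (2347.9 − 358.6)/(3970 − 480) = 1989.3/3490 = 0.57
a = 358.6 − 0.57(480) = 358.6 − 273.6 = 85
C = 85 + 0.57(3080) = 85 + 1755.6 = 1840.6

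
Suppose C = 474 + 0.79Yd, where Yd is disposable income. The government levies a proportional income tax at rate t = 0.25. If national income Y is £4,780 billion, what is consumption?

C = 3306.15

Yd = (1 − 0.25)(4780) = 0.75(4780) = 3585
C = 474 + 0.79(3585) = 474 + 2832.15 = 3306.15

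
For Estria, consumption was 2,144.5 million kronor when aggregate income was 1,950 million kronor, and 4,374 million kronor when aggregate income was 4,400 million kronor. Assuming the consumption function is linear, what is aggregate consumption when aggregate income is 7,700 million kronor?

MPC = (4374 − 2144.5)/(4400 − 1950) = 2229.5/2450 = 0.91
a = 2144.5 − 0.91(1950) = 2144.5 − 1774.5 = 370
C = 370 + 0.91(7700) = 370 + 7007 = 7377

C = 7377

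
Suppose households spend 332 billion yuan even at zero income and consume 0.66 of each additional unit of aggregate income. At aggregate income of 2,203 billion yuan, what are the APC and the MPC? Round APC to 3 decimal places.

APC = 0.811; MPC = 0.66

MPC = 0.66 (the slope of the consumption function)
C = 332 + 0.66(2203) = 1785.98, so APC = 1785.98/2203 = 0.811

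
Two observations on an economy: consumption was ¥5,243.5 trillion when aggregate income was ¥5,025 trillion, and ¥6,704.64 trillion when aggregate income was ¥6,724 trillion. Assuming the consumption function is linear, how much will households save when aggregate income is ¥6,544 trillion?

MPC = (6704.64 − 5243.5)/(6724 − 5025) = 1461.14/1699 = 0.86
a = 5243.5 − 0.86(5025) = 5243.5 − 4321.5 = 922
C = 922 + 0.86(6544) = 6549.84
S = 6544 − 6549.84 = -5.84

S = -5.84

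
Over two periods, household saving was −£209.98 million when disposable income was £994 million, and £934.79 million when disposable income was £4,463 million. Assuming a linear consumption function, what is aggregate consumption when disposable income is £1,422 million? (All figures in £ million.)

MPS = ΔS/ΔY = (934.79 − (-209.98))/(4463 − 994) = 1144.77/3469 = 0.33
MPC = 1 − MPS = 0.67
Autonomous saving = -209.98 − 0.33(994) = -538, so a = 538
C = 538 + 0.67(1422) = 538 + 952.74 = 1490.74

C = 1490.74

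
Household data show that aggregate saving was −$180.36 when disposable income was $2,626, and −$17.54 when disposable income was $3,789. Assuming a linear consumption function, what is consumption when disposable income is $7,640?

MPS = ΔS/ΔY = (-17.54 − (-180.36))/(3789 − 2626) = 162.82/1163 = 0.14
MPC = 1 − MPS = 0.86
Autonomous saving = -180.36 − 0.14(2626) = -548, so a = 548
C = 548 + 0.86(7640) = 548 + 6570.4 = 7118.4

C = 7118.4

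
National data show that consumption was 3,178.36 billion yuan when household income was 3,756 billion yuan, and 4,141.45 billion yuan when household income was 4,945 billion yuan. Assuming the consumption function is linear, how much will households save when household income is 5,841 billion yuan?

S = 973.79

MPC = (4141.45 − 3178.36)/(4945 − 3756) = 963.09/1189 = 0.81
a = 3178.36 − 0.81(3756) = 3178.36 − 3042.36 = 136
C = 136 + 0.81(5841) = 4867.21
S = 5841 − 4867.21 = 973.79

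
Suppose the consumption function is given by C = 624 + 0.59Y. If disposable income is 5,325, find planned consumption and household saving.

C = 3765.75; S = 1559.25

C = 624 + 0.59(5325) = 624 + 3141.75 = 3765.75
S = Y − C = 5325 − 3765.75 = 1559.25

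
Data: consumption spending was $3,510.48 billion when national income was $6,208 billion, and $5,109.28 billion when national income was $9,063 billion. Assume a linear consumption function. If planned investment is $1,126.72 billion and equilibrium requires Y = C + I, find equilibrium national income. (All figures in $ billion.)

MPC = (5109.28 − 3510.48)/(9063 − 6208) = 1598.8/2855 = 0.56
a = 3510.48 − 0.56(6208) = 34
Equilibrium: Y = 34 + 0.56Y + 1126.72
0.44Y = 1160.72, so Y = 1160.72/0.44 = 2638

Y = 2638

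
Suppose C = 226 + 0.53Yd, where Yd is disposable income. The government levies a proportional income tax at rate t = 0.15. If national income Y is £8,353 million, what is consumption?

C = 3989.0265

Yd = (1 − 0.15)(8353) = 0.85(8353) = 7100.05
C = 226 + 0.53(7100.05) = 226 + 3763.0265 = 3989.0265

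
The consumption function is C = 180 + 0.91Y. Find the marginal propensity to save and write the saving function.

MPS = 1 − MPC = 1 − 0.91 = 0.09
S = Y − C = -180 + 0.09Y

MPS = 0.09; S = -180 + 0.09Y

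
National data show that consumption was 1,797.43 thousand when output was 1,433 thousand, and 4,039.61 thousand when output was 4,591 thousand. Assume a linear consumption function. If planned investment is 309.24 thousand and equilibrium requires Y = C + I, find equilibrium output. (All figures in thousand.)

MPC = (4039.61 − 1797.43)/(4591 − 1433) = 2242.18/3158 = 0.71
a = 1797.43 − 0.71(1433) = 780
Equilibrium: Y = 780 + 0.71Y + 309.24
0.29Y = 1089.24, so Y = 1089.24/0.29 = 3756

Y = 3756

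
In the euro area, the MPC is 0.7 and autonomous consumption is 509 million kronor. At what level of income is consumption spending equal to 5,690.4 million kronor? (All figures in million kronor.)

Y = 7402

509 + 0.7Y = 5690.4
0.7Y = 5181.4, so Y = 5181.4/0.7 = 7402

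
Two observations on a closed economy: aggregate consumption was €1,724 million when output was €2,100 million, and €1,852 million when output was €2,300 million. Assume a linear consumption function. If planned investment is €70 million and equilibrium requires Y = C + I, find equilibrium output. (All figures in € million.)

Y = 1250

MPC = (1852 − 1724)/(2300 − 2100) = 128/200 = 0.64
a = 1724 − 0.64(2100) = 380
Equilibrium: Y = 380 + 0.64Y + 70
0.36Y = 450, so Y = 450/0.36 = 1250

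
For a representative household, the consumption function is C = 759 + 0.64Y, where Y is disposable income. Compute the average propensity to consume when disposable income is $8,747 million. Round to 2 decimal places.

APC = 0.73

C = 759 + 0.64(8747) = 6357.08
APC = C/Y = 6357.08/8747 = 0.73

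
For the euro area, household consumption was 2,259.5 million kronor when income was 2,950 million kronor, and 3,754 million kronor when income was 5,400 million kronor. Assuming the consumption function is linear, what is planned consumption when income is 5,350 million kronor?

MPC = (3754 − 2259.5)/(5400 − 2950) = 1494.5/2450 = 0.61
a = 2259.5 − 0.61(2950) = 2259.5 − 1799.5 = 460
C = 460 + 0.61(5350) = 460 + 3263.5 = 3723.5

C = 3723.5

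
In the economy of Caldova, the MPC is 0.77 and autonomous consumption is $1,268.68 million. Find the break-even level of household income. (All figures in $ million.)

At break-even, C = Y: 1268.68 + 0.77Y = Y
0.23Y = 1268.68, so Y = 1268.68/0.23 = 5516

Y = 5516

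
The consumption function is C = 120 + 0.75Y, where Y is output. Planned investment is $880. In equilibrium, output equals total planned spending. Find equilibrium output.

Y = C + I = 120 + 0.75Y + 880
Y − 0.75Y = 1000
0.25Y = 1000, so Y = 1000/0.25 = 4000

Y = 4000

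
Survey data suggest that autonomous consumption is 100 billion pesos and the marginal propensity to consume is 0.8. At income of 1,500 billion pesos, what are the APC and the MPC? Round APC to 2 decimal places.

MPC = 0.8 (the slope of the consumption function)
C = 100 + 0.8(1500) = 1300, so APC = 1300/1500 = 0.87

APC = 0.87; MPC = 0.8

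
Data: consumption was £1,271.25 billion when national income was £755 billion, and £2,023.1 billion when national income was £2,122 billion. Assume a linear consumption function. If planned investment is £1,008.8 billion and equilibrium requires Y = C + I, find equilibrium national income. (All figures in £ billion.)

Y = 4144

MPC = (2023.1 − 1271.25)/(2122 − 755) = 751.85/1367 = 0.55
a = 1271.25 − 0.55(755) = 856
Equilibrium: Y = 856 + 0.55Y + 1008.8
0.45Y = 1864.8, so Y = 1864.8/0.45 = 4144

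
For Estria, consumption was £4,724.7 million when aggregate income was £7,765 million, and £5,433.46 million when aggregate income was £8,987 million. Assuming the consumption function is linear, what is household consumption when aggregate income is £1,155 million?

C = 890.9

MPC = (5433.46 − 4724.7)/(8987 − 7765) = 708.76/1222 = 0.58
a = 4724.7 − 0.58(7765) = 4724.7 − 4503.7 = 221
C = 221 + 0.58(1155) = 221 + 669.9 = 890.9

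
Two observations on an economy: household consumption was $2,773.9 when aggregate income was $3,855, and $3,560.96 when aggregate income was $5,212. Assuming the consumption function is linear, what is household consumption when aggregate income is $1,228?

MPC = (3560.96 − 2773.9)/(5212 − 3855) = 787.06/1357 = 0.58
a = 2773.9 − 0.58(3855) = 2773.9 − 2235.9 = 538
C = 538 + 0.58(1228) = 538 + 712.24 = 1250.24

C = 1250.24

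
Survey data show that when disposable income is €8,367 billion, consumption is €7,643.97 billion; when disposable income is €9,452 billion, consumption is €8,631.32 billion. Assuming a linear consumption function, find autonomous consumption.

a = 30

MPC = ΔC/ΔY = (8631.32 − 7643.97)/(9452 − 8367) = 987.35/1085 = 0.91
a = C − MPC·Y = 7643.97 − 0.91(8367) = 7643.97 − 7613.97 = 30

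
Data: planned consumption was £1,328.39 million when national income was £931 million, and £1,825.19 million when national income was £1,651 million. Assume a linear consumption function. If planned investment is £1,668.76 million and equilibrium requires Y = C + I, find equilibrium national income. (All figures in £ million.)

Y = 7596

MPC = (1825.19 − 1328.39)/(1651 − 931) = 496.8/720 = 0.69
a = 1328.39 − 0.69(931) = 686
Equilibrium: Y = 686 + 0.69Y + 1668.76
0.31Y = 2354.76, so Y = 2354.76/0.31 = 7596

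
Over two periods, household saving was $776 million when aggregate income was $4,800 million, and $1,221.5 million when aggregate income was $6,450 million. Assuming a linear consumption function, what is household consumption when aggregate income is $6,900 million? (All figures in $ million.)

MPS = ΔS/ΔY = (1221.5 − 776)/(6450 − 4800) = 445.5/1650 = 0.27
MPC = 1 − MPS = 0.73
Autonomous saving = 776 − 0.27(4800) = -520, so a = 520
C = 520 + 0.73(6900) = 520 + 5037 = 5557

C = 5557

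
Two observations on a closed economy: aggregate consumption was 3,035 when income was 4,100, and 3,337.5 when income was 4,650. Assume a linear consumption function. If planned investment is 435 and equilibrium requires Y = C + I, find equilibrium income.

Y = 2700

MPC = (3337.5 − 3035)/(4650 − 4100) = 302.5/550 = 0.55
a = 3035 − 0.55(4100) = 780
Equilibrium: Y = 780 + 0.55Y + 435
0.45Y = 1215, so Y = 1215/0.45 = 2700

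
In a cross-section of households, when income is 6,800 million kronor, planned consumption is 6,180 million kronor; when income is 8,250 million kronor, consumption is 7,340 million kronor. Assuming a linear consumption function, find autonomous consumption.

MPC = ΔC/ΔY = (7340 − 6180)/(8250 − 6800) = 1160/1450 = 0.8
a = C − MPC·Y = 6180 − 0.8(6800) = 6180 − 5440 = 740

a = 740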